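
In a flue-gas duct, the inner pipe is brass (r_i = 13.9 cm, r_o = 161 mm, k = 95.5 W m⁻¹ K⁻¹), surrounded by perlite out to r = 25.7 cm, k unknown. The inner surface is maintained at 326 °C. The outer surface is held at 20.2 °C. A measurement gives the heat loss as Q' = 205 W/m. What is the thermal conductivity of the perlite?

ΣR = ΔT/Q' = |326 − 20.2|/205 = 1.492 m·K/W
Known resistances:
  R'_brass = ln(0.161/0.139)/(2πk) = 0.1469/(2π·95.5) = 2.449×10^-4 m·K/W
R_perlite = ΣR − ΣR_known = 1.492 − 2.449×10^-4 = 1.492 m·K/W
ln(r₂/r₁)/(2πk) = 1.492 ⇒ k = 0.4677/(2π·1.492) = 0.0499 W/m·K

k = 0.0499 W/m·K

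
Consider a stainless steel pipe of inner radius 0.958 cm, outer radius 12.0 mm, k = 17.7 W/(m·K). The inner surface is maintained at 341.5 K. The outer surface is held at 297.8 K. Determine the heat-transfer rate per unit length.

Q' = 2πk·ΔT/ln(r₂/r₁) = 2π × 17.7 × 43.7 / ln(0.0120/0.00958) = 21600 W/m

Q' = 21.6 kW/m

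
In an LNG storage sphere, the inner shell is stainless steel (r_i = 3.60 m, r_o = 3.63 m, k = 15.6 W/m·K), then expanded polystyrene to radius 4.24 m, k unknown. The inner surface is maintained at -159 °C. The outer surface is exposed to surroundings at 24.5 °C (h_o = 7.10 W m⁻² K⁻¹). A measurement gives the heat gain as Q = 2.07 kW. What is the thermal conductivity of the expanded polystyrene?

ΣR = ΔT/Q = |-159 − 24.5|/2070 = 0.08865 K/W
Known resistances:
  R_stainless steel = (1/3.60 − 1/3.63)/(4πk) = 0.002296/(4π·15.6) = 1.171×10^-5 K/W
  R_conv,out = 1/(4πr²h) = 1/(4π·4.24²·7.10) = 6.234×10^-4 K/W
R_expanded polystyrene = ΣR − ΣR_known = 0.08865 − 6.351×10^-4 = 0.08801 K/W
(1/r₁−1/r₂)/(4πk) = 0.08801 ⇒ k = 0.03963/(4π·0.08801) = 0.0358 W/m·K

k = 0.0358 W/m·K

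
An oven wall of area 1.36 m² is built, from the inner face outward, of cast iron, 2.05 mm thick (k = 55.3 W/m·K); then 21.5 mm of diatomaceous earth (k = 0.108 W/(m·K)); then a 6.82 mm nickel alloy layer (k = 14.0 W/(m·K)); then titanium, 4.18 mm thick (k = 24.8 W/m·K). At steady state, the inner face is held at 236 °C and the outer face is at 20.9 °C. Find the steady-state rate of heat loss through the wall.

Q = 1460 W

Treat each layer as a resistance in series:
  R_cast iron = L/(kA) = 0.00205/(55.3·1.36) = 2.726×10^-5 K/W
  R_diatomaceous earth = L/(kA) = 0.0215/(0.108·1.36) = 0.1464 K/W
  R_nickel alloy = L/(kA) = 0.00682/(14.0·1.36) = 3.582×10^-4 K/W
  R_titanium = L/(kA) = 0.00418/(24.8·1.36) = 1.239×10^-4 K/W
ΣR = 2.726×10^-5 + 0.1464 + 3.582×10^-4 + 1.239×10^-4 = 0.1469 K/W
Q = ΔT/ΣR = (236 °C − 20.9 °C)/0.1469 = 1460 W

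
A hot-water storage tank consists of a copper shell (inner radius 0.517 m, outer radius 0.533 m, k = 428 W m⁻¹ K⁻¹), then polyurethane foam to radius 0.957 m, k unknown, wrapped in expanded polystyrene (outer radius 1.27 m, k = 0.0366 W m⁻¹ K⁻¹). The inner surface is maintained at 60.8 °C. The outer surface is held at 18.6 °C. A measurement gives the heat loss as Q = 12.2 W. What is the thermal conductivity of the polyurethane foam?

k = 0.0228 W/m·K

ΣR = ΔT/Q = |60.8 − 18.6|/12.2 = 3.459 K/W
Known resistances:
  R_copper = (1/0.517 − 1/0.533)/(4πk) = 0.05806/(4π·428) = 1.080×10^-5 K/W
  R_expanded polystyrene = (1/0.957 − 1/1.27)/(4πk) = 0.2575/(4π·0.0366) = 0.5599 K/W
R_polyurethane foam = ΣR − ΣR_known = 3.459 − 0.5599 = 2.899 K/W
(1/r₁−1/r₂)/(4πk) = 2.899 ⇒ k = 0.8312/(4π·2.899) = 0.0228 W/m·K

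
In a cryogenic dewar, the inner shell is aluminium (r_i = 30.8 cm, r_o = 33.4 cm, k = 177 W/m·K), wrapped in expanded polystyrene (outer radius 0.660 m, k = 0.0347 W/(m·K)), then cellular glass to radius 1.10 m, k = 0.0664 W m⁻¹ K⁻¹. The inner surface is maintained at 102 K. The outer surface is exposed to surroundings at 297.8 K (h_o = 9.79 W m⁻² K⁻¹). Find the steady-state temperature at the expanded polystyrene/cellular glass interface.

Treat each layer as a resistance in series:
  R_aluminium = (1/0.308 − 1/0.334)/(4πk) = 0.2527/(4π·177) = 1.136×10^-4 K/W
  R_expanded polystyrene = (1/0.334 − 1/0.660)/(4πk) = 1.479/(4π·0.0347) = 3.391 K/W
  R_cellular glass = (1/0.660 − 1/1.10)/(4πk) = 0.6061/(4π·0.0664) = 0.7263 K/W
  R_conv,out = 1/(4πr²h) = 1/(4π·1.10²·9.79) = 0.006718 K/W
ΣR = 1.136×10^-4 + 3.391 + 0.7263 + 0.006718 = 4.124 K/W
Q = ΔT/ΣR = (102 K − 297.8 K)/4.124 = -47.48 W
From the inner boundary to the expanded polystyrene/cellular glass interface, ΣR_partial = 3.391 K/W.
T_interface = T_in − Q·ΣR_partial = 102 K − (-47.48)(3.391) = 263.0 K

T = 263.0 K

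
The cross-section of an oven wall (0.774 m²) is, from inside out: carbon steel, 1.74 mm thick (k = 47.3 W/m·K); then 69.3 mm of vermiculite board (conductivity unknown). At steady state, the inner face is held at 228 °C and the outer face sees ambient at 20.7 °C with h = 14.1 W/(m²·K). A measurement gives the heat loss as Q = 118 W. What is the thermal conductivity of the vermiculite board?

ΣR = ΔT/Q = |228 − 20.7|/118 = 1.757 K/W
Known resistances:
  R_carbon steel = L/(kA) = 0.00174/(47.3·0.774) = 4.753×10^-5 K/W
  R_conv,out = 1/(hA) = 1/(14.1·0.774) = 0.09163 K/W
R_vermiculite board = ΣR − ΣR_known = 1.757 − 0.09168 = 1.665 K/W
L/(kA) = 1.665 ⇒ k = 0.0693/(1.665·0.774) = 0.0538 W/m·K

k = 0.0538 W/m·K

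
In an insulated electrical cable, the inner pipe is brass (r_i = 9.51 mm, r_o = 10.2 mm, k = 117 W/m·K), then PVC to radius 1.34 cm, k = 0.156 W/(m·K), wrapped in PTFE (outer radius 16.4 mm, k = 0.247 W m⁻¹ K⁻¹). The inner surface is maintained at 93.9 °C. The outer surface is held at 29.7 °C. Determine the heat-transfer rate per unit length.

Q' = 157 W/m

Resistance network (inner→outer):
  R'_brass = ln(0.0102/0.00951)/(2πk) = 0.07004/(2π·117) = 9.528×10^-5 m·K/W
  R'_PVC = ln(0.0134/0.0102)/(2πk) = 0.2729/(2π·0.156) = 0.2784 m·K/W
  R'_PTFE = ln(0.0164/0.0134)/(2πk) = 0.2020/(2π·0.247) = 0.1302 m·K/W
ΣR = 9.528×10^-5 + 0.2784 + 0.1302 = 0.4087 m·K/W
Q' = ΔT/ΣR = (93.9 °C − 29.7 °C)/0.4087 = 157 W/m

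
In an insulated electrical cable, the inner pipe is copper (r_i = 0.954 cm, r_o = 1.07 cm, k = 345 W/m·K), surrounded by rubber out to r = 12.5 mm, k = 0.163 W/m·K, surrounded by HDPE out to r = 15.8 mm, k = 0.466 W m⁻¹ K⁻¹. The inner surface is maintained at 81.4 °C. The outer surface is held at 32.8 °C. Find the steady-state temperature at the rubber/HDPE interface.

T = 49.6 °C

Series thermal resistances, inner to outer:
  R'_copper = ln(0.0107/0.00954)/(2πk) = 0.1148/(2π·345) = 5.294×10^-5 m·K/W
  R'_rubber = ln(0.0125/0.0107)/(2πk) = 0.1555/(2π·0.163) = 0.1518 m·K/W
  R'_HDPE = ln(0.0158/0.0125)/(2πk) = 0.2343/(2π·0.466) = 0.08002 m·K/W
ΣR = 5.294×10^-5 + 0.1518 + 0.08002 = 0.2319 m·K/W
Q' = ΔT/ΣR = (81.4 °C − 32.8 °C)/0.2319 = 209.6 W/m
From the inner boundary to the rubber/HDPE interface, ΣR_partial = 0.1519 m·K/W.
T_interface = T_in − Q'·ΣR_partial = 81.4 °C − (209.6)(0.1519) = 49.6 °C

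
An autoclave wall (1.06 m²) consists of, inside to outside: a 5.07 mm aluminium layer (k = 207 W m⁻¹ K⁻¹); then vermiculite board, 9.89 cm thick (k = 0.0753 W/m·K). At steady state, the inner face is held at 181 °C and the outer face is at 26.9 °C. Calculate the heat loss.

Series thermal resistances, inner to outer:
  R_aluminium = L/(kA) = 0.00507/(207·1.06) = 2.311×10^-5 K/W
  R_vermiculite board = L/(kA) = 0.0989/(0.0753·1.06) = 1.239 K/W
ΣR = 2.311×10^-5 + 1.239 = 1.239 K/W
Q = ΔT/ΣR = (181 °C − 26.9 °C)/1.239 = 124 W

Q = 124 W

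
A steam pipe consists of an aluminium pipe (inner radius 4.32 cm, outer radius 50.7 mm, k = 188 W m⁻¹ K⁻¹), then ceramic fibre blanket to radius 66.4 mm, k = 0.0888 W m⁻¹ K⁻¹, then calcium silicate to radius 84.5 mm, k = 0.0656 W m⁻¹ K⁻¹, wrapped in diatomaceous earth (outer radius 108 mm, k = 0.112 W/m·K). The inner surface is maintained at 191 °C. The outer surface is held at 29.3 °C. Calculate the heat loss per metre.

Q' = 114 W/m

Resistance network (inner→outer):
  R'_aluminium = ln(0.0507/0.0432)/(2πk) = 0.1601/(2π·188) = 1.355×10^-4 m·K/W
  R'_ceramic fibre blanket = ln(0.0664/0.0507)/(2πk) = 0.2698/(2π·0.0888) = 0.4835 m·K/W
  R'_calcium silicate = ln(0.0845/0.0664)/(2πk) = 0.2411/(2π·0.0656) = 0.5848 m·K/W
  R'_diatomaceous earth = ln(0.108/0.0845)/(2πk) = 0.2454/(2π·0.112) = 0.3487 m·K/W
ΣR = 1.355×10^-4 + 0.4835 + 0.5848 + 0.3487 = 1.417 m·K/W
Q' = ΔT/ΣR = (191 °C − 29.3 °C)/1.417 = 114 W/m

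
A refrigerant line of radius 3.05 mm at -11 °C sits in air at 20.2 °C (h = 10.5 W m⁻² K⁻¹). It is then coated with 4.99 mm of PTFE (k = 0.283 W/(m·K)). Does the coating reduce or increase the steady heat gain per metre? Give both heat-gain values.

increases: 6.28 → 12.8 W/m

Critical radius for a cylinder: r_cr = k/h = 0.0270 m = 2.70 cm.
Outer radius after coating: r₂ = 0.00305 + 0.00499 = 0.00804 m.
Since r₁ < r_cr and r₂ ≤ r_cr, the coating moves toward the maximum at r_cr — heat gain rises.
Bare: R = 1/(2πr₁h) = 4.970 m·K/W; Q = 31.2/4.970 = 6.28 W/m.
Coated: R = R_cond + R_conv = 2.430 m·K/W; Q = 31.2/2.430 = 12.8 W/m.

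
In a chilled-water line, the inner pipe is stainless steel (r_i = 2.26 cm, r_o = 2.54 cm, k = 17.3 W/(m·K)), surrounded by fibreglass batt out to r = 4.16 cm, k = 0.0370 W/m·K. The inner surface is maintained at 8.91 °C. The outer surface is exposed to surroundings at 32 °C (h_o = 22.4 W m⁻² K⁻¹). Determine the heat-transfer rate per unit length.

Q' = 10.1 W/m

Resistance network (inner→outer):
  R'_stainless steel = ln(0.0254/0.0226)/(2πk) = 0.1168/(2π·17.3) = 0.001075 m·K/W
  R'_fibreglass batt = ln(0.0416/0.0254)/(2πk) = 0.4934/(2π·0.0370) = 2.122 m·K/W
  R'_conv,out = 1/(2πr h) = 1/(2π·0.0416·22.4) = 0.1708 m·K/W
ΣR = 0.001075 + 2.122 + 0.1708 = 2.294 m·K/W
Q' = ΔT/ΣR = (8.91 °C − 32 °C)/2.294 = -10.1 W/m
(Negative Q' ⇒ heat flows inward; heat gain = 10.1 W/m.)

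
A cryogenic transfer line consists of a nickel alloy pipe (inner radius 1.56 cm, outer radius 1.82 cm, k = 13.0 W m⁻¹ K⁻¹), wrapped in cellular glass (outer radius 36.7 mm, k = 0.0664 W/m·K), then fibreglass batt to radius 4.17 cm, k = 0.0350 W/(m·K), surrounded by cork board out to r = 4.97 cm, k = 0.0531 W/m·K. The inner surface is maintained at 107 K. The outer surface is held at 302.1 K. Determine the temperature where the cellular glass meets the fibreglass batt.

Resistance network (inner→outer):
  R'_nickel alloy = ln(0.0182/0.0156)/(2πk) = 0.1542/(2π·13.0) = 0.001887 m·K/W
  R'_cellular glass = ln(0.0367/0.0182)/(2πk) = 0.7014/(2π·0.0664) = 1.681 m·K/W
  R'_fibreglass batt = ln(0.0417/0.0367)/(2πk) = 0.1277/(2π·0.0350) = 0.5808 m·K/W
  R'_cork board = ln(0.0497/0.0417)/(2πk) = 0.1755/(2π·0.0531) = 0.5260 m·K/W
ΣR = 0.001887 + 1.681 + 0.5808 + 0.5260 = 2.790 m·K/W
Q' = ΔT/ΣR = (107 K − 302.1 K)/2.790 = -69.93 W/m
From the inner boundary to the cellular glass/fibreglass batt interface, ΣR_partial = 1.683 m·K/W.
T_interface = T_in − Q'·ΣR_partial = 107 K − (-69.93)(1.683) = 224.7 K

T = 224.7 K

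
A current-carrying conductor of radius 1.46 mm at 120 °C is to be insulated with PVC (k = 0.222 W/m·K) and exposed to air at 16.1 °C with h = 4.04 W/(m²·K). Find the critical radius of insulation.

r_cr = 5.50 cm

For a cylinder, r_cr = k_ins/h = 0.222/4.04 = 0.0550 m = 5.50 cm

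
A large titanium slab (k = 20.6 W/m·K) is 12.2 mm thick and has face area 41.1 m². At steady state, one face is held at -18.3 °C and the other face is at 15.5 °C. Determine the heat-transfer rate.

Q = 2350 kW

Q = kA·ΔT/L = 20.6 × 41.1 × |-18.3 °C − 15.5 °C| / 0.0122 = 2.35×10^6 W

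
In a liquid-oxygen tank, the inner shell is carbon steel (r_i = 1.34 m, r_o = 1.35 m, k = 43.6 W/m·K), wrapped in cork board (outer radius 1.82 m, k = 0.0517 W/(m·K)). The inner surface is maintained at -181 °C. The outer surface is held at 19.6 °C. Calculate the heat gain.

Q = 681 W

Resistance network (inner→outer):
  R_carbon steel = (1/1.34 − 1/1.35)/(4πk) = 0.005528/(4π·43.6) = 1.009×10^-5 K/W
  R_cork board = (1/1.35 − 1/1.82)/(4πk) = 0.1913/(4π·0.0517) = 0.2944 K/W
ΣR = 1.009×10^-5 + 0.2944 = 0.2944 K/W
Q = ΔT/ΣR = (-181 °C − 19.6 °C)/0.2944 = -681 W
(Negative Q ⇒ heat flows inward; heat gain = 681 W.)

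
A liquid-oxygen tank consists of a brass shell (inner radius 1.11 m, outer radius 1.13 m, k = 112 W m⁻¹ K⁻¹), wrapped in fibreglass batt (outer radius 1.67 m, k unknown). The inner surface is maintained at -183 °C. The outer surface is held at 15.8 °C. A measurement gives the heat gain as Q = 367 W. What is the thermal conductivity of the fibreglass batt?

k = 0.0420 W/m·K

ΣR = ΔT/Q = |-183 − 15.8|/367 = 0.5417 K/W
Known resistances:
  R_brass = (1/1.11 − 1/1.13)/(4πk) = 0.01595/(4π·112) = 1.133×10^-5 K/W
R_fibreglass batt = ΣR − ΣR_known = 0.5417 − 1.133×10^-5 = 0.5417 K/W
(1/r₁−1/r₂)/(4πk) = 0.5417 ⇒ k = 0.2862/(4π·0.5417) = 0.0420 W/m·K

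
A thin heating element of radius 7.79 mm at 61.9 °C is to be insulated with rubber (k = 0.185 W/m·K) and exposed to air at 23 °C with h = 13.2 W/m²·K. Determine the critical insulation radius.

For a cylinder, r_cr = k_ins/h = 0.185/13.2 = 0.0140 m = 1.40 cm

r_cr = 1.40 cm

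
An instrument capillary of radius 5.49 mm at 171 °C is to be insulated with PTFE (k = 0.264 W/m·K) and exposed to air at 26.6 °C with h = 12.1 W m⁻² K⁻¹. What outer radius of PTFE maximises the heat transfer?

r_cr = 2.18 cm

For a cylinder, r_cr = k_ins/h = 0.264/12.1 = 0.0218 m = 2.18 cm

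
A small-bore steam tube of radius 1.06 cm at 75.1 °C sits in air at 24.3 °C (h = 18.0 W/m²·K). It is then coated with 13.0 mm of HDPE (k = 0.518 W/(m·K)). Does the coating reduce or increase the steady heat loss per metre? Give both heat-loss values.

increases: 60.9 → 81.9 W/m

Critical radius for a cylinder: r_cr = k/h = 0.0288 m = 2.88 cm.
Outer radius after coating: r₂ = 0.0106 + 0.0130 = 0.0236 m.
Since r₁ < r_cr and r₂ ≤ r_cr, the coating moves toward the maximum at r_cr — heat loss rises.
Bare: R = 1/(2πr₁h) = 0.8341 m·K/W; Q = 50.8/0.8341 = 60.9 W/m.
Coated: R = R_cond + R_conv = 0.6206 m·K/W; Q = 50.8/0.6206 = 81.9 W/m.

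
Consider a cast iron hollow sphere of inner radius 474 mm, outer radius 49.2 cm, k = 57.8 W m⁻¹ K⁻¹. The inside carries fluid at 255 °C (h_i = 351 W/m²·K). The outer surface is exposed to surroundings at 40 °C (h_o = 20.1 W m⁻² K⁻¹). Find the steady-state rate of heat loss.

Q = 12300 W

Treat each layer as a resistance in series:
  R_conv,in = 1/(4πr²h) = 1/(4π·0.474²·351) = 0.001009 K/W
  R_cast iron = (1/0.474 − 1/0.492)/(4πk) = 0.07718/(4π·57.8) = 1.063×10^-4 K/W
  R_conv,out = 1/(4πr²h) = 1/(4π·0.492²·20.1) = 0.01636 K/W
ΣR = 0.001009 + 1.063×10^-4 + 0.01636 = 0.01748 K/W
Q = ΔT/ΣR = (255 °C − 40 °C)/0.01748 = 12300 W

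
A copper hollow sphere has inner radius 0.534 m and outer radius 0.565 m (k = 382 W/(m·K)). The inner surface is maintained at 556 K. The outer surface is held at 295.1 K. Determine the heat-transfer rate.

Q = 1.22×10^7 W

Q = 4πk·ΔT/(1/r₁ − 1/r₂) = 4π × 382 × 260.9 / (1/0.534 − 1/0.565) = 1.22×10^7 W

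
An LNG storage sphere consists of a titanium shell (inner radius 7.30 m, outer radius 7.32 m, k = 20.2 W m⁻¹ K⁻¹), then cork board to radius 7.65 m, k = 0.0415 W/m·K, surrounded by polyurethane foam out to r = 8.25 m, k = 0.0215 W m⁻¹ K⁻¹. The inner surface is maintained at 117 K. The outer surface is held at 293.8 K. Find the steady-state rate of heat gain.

Series thermal resistances, inner to outer:
  R_titanium = (1/7.30 − 1/7.32)/(4πk) = 3.743×10^-4/(4π·20.2) = 1.474×10^-6 K/W
  R_cork board = (1/7.32 − 1/7.65)/(4πk) = 0.005893/(4π·0.0415) = 0.01130 K/W
  R_polyurethane foam = (1/7.65 − 1/8.25)/(4πk) = 0.009507/(4π·0.0215) = 0.03519 K/W
ΣR = 1.474×10^-6 + 0.01130 + 0.03519 = 0.04649 K/W
Q = ΔT/ΣR = (117 K − 293.8 K)/0.04649 = -3800 W
(Negative Q ⇒ heat flows inward; heat gain = 3800 W.)

Q = 3.80 kW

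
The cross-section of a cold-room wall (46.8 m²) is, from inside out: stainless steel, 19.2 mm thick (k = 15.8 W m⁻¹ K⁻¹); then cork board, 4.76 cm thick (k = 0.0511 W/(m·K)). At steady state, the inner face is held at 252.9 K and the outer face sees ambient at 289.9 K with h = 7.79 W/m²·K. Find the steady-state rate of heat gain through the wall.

Treat each layer as a resistance in series:
  R_stainless steel = L/(kA) = 0.0192/(15.8·46.8) = 2.597×10^-5 K/W
  R_cork board = L/(kA) = 0.0476/(0.0511·46.8) = 0.01990 K/W
  R_conv,out = 1/(hA) = 1/(7.79·46.8) = 0.002743 K/W
ΣR = 2.597×10^-5 + 0.01990 + 0.002743 = 0.02267 K/W
Q = ΔT/ΣR = (252.9 K − 289.9 K)/0.02267 = -1630 W
(Negative Q ⇒ heat flows inward; heat gain = 1630 W.)

Q = 1630 W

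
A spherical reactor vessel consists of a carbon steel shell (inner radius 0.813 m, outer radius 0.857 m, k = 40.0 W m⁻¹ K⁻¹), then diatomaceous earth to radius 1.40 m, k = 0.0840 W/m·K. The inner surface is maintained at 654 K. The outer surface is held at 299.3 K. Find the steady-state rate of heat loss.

Series thermal resistances, inner to outer:
  R_carbon steel = (1/0.813 − 1/0.857)/(4πk) = 0.06315/(4π·40.0) = 1.256×10^-4 K/W
  R_diatomaceous earth = (1/0.857 − 1/1.40)/(4πk) = 0.4526/(4π·0.0840) = 0.4287 K/W
ΣR = 1.256×10^-4 + 0.4287 = 0.4288 K/W
Q = ΔT/ΣR = (654 K − 299.3 K)/0.4288 = 827 W

Q = 827 W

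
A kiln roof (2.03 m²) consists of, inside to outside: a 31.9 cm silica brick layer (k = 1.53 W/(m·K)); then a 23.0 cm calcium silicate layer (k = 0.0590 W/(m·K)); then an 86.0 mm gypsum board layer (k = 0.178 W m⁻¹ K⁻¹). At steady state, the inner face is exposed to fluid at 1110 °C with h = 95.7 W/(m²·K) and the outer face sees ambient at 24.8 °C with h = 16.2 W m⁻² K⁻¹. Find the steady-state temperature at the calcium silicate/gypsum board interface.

Series thermal resistances, inner to outer:
  R_conv,in = 1/(hA) = 1/(95.7·2.03) = 0.005147 K/W
  R_silica brick = L/(kA) = 0.319/(1.53·2.03) = 0.1027 K/W
  R_calcium silicate = L/(kA) = 0.230/(0.0590·2.03) = 1.920 K/W
  R_gypsum board = L/(kA) = 0.0860/(0.178·2.03) = 0.2380 K/W
  R_conv,out = 1/(hA) = 1/(16.2·2.03) = 0.03041 K/W
ΣR = 0.005147 + 0.1027 + 1.920 + 0.2380 + 0.03041 = 2.296 K/W
Q = ΔT/ΣR = (1110 °C − 24.8 °C)/2.296 = 472.6 W
From the inner boundary to the calcium silicate/gypsum board interface, ΣR_partial = 2.028 K/W.
T_interface = T_in − Q·ΣR_partial = 1110 °C − (472.6)(2.028) = 152 °C

T = 152 °C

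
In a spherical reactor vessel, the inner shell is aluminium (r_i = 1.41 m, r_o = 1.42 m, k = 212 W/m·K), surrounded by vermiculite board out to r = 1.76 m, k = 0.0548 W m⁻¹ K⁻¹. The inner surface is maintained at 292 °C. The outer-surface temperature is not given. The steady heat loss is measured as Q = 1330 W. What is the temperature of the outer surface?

Sum the resistances:
  R_aluminium = (1/1.41 − 1/1.42)/(4πk) = 0.004995/(4π·212) = 1.875×10^-6 K/W
  R_vermiculite board = (1/1.42 − 1/1.76)/(4πk) = 0.1360/(4π·0.0548) = 0.1976 K/W
ΣR = 0.1976 K/W
ΔT = Q·ΣR = 1330 × 0.1976 = 262.8 K
Heat flows outward, so T_out = T_in − ΔT = 292 − 262.8 = 29.2 °C

T_out = 29.2 °C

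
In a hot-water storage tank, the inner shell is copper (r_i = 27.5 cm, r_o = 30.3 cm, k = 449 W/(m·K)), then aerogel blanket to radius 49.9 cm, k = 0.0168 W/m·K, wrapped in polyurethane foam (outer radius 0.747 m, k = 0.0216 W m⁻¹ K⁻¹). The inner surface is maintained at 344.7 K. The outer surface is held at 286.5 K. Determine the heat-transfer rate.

Q = 6.77 W

Resistance network (inner→outer):
  R_copper = (1/0.275 − 1/0.303)/(4πk) = 0.3360/(4π·449) = 5.956×10^-5 K/W
  R_aerogel blanket = (1/0.303 − 1/0.499)/(4πk) = 1.296/(4π·0.0168) = 6.140 K/W
  R_polyurethane foam = (1/0.499 − 1/0.747)/(4πk) = 0.6653/(4π·0.0216) = 2.451 K/W
ΣR = 5.956×10^-5 + 6.140 + 2.451 = 8.591 K/W
Q = ΔT/ΣR = (344.7 K − 286.5 K)/8.591 = 6.77 W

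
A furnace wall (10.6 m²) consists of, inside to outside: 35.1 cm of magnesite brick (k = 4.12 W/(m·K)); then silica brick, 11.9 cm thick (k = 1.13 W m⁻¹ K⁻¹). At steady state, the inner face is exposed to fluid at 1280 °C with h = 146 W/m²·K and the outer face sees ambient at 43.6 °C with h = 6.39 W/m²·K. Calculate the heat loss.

Q = 37.0 kW

Treat each layer as a resistance in series:
  R_conv,in = 1/(hA) = 1/(146·10.6) = 6.462×10^-4 K/W
  R_magnesite brick = L/(kA) = 0.351/(4.12·10.6) = 0.008037 K/W
  R_silica brick = L/(kA) = 0.119/(1.13·10.6) = 0.009935 K/W
  R_conv,out = 1/(hA) = 1/(6.39·10.6) = 0.01476 K/W
ΣR = 6.462×10^-4 + 0.008037 + 0.009935 + 0.01476 = 0.03338 K/W
Q = ΔT/ΣR = (1280 °C − 43.6 °C)/0.03338 = 37000 W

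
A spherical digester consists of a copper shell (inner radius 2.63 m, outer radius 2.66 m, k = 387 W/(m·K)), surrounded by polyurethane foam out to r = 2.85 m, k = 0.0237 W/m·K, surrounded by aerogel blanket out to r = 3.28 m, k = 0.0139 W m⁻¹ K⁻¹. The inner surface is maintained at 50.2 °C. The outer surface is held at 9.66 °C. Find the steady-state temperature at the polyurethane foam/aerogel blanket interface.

Treat each layer as a resistance in series:
  R_copper = (1/2.63 − 1/2.66)/(4πk) = 0.004288/(4π·387) = 8.818×10^-7 K/W
  R_polyurethane foam = (1/2.66 − 1/2.85)/(4πk) = 0.02506/(4π·0.0237) = 0.08415 K/W
  R_aerogel blanket = (1/2.85 − 1/3.28)/(4πk) = 0.04600/(4π·0.0139) = 0.2633 K/W
ΣR = 8.818×10^-7 + 0.08415 + 0.2633 = 0.3475 K/W
Q = ΔT/ΣR = (50.2 °C − 9.66 °C)/0.3475 = 116.7 W
From the inner boundary to the polyurethane foam/aerogel blanket interface, ΣR_partial = 0.08415 K/W.
T_interface = T_in − Q·ΣR_partial = 50.2 °C − (116.7)(0.08415) = 40.4 °C

T = 40.4 °C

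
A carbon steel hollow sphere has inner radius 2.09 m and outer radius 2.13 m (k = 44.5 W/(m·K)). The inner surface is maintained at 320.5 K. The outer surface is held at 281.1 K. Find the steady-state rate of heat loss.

Q = 4πk·ΔT/(1/r₁ − 1/r₂) = 4π × 44.5 × 39.4 / (1/2.09 − 1/2.13) = 2.45×10^6 W

Q = 2450 kW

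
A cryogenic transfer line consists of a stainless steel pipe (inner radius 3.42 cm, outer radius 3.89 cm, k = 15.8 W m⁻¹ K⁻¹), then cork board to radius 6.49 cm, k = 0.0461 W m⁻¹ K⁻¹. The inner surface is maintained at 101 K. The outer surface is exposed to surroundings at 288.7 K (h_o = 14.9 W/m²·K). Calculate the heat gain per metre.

Resistance network (inner→outer):
  R'_stainless steel = ln(0.0389/0.0342)/(2πk) = 0.1288/(2π·15.8) = 0.001297 m·K/W
  R'_cork board = ln(0.0649/0.0389)/(2πk) = 0.5119/(2π·0.0461) = 1.767 m·K/W
  R'_conv,out = 1/(2πr h) = 1/(2π·0.0649·14.9) = 0.1646 m·K/W
ΣR = 0.001297 + 1.767 + 0.1646 = 1.933 m·K/W
Q' = ΔT/ΣR = (101 K − 288.7 K)/1.933 = -97.1 W/m
(Negative Q' ⇒ heat flows inward; heat gain = 97.1 W/m.)

Q' = 97.1 W/m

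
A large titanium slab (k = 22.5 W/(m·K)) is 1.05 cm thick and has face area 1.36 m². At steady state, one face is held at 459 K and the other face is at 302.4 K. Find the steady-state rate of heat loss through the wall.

Q = kA·ΔT/L = 22.5 × 1.36 × |459 K − 302.4 K| / 0.0105 = 4.56×10^5 W

Q = 456 kW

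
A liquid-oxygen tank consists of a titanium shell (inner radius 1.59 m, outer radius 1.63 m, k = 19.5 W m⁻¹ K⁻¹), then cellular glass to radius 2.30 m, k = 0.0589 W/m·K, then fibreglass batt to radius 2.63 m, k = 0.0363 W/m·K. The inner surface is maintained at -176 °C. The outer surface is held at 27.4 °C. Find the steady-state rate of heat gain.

Resistance network (inner→outer):
  R_titanium = (1/1.59 − 1/1.63)/(4πk) = 0.01543/(4π·19.5) = 6.298×10^-5 K/W
  R_cellular glass = (1/1.63 − 1/2.30)/(4πk) = 0.1787/(4π·0.0589) = 0.2415 K/W
  R_fibreglass batt = (1/2.30 − 1/2.63)/(4πk) = 0.05455/(4π·0.0363) = 0.1196 K/W
ΣR = 6.298×10^-5 + 0.2415 + 0.1196 = 0.3612 K/W
Q = ΔT/ΣR = (-176 °C − 27.4 °C)/0.3612 = -563 W
(Negative Q ⇒ heat flows inward; heat gain = 563 W.)

Q = 563 W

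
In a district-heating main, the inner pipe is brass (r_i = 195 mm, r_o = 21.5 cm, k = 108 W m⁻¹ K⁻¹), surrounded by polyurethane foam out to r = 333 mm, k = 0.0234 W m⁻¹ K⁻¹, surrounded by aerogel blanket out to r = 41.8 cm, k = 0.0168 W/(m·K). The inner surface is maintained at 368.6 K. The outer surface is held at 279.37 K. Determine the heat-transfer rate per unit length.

Series thermal resistances, inner to outer:
  R'_brass = ln(0.215/0.195)/(2πk) = 0.09764/(2π·108) = 1.439×10^-4 m·K/W
  R'_polyurethane foam = ln(0.333/0.215)/(2πk) = 0.4375/(2π·0.0234) = 2.976 m·K/W
  R'_aerogel blanket = ln(0.418/0.333)/(2πk) = 0.2273/(2π·0.0168) = 2.154 m·K/W
ΣR = 1.439×10^-4 + 2.976 + 2.154 = 5.130 m·K/W
Q' = ΔT/ΣR = (368.6 K − 279.37 K)/5.130 = 17.4 W/m

Q' = 17.4 W/m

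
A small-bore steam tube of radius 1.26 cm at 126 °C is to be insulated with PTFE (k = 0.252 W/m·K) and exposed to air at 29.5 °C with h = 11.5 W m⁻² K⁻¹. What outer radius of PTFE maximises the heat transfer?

r_cr = 2.19 cm

For a cylinder, r_cr = k_ins/h = 0.252/11.5 = 0.0219 m = 2.19 cm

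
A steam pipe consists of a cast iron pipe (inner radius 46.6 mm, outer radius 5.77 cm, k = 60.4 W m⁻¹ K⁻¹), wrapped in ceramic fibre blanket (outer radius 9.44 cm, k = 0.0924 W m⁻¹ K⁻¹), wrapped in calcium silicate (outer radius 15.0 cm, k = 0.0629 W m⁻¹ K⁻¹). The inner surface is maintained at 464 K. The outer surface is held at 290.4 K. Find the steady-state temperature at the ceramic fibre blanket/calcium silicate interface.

T = 391 K

Treat each layer as a resistance in series:
  R'_cast iron = ln(0.0577/0.0466)/(2πk) = 0.2137/(2π·60.4) = 5.630×10^-4 m·K/W
  R'_ceramic fibre blanket = ln(0.0944/0.0577)/(2πk) = 0.4923/(2π·0.0924) = 0.8479 m·K/W
  R'_calcium silicate = ln(0.150/0.0944)/(2πk) = 0.4631/(2π·0.0629) = 1.172 m·K/W
ΣR = 5.630×10^-4 + 0.8479 + 1.172 = 2.020 m·K/W
Q' = ΔT/ΣR = (464 K − 290.4 K)/2.020 = 85.94 W/m
From the inner boundary to the ceramic fibre blanket/calcium silicate interface, ΣR_partial = 0.8485 m·K/W.
T_interface = T_in − Q'·ΣR_partial = 464 K − (85.94)(0.8485) = 391 K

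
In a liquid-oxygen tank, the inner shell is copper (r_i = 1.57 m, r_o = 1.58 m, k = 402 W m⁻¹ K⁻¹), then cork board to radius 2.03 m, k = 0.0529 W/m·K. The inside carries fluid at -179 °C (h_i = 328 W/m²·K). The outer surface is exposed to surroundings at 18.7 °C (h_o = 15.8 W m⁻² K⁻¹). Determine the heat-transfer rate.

Q = 931 W

Series thermal resistances, inner to outer:
  R_conv,in = 1/(4πr²h) = 1/(4π·1.57²·328) = 9.843×10^-5 K/W
  R_copper = (1/1.57 − 1/1.58)/(4πk) = 0.004031/(4π·402) = 7.980×10^-7 K/W
  R_cork board = (1/1.58 − 1/2.03)/(4πk) = 0.1403/(4π·0.0529) = 0.2111 K/W
  R_conv,out = 1/(4πr²h) = 1/(4π·2.03²·15.8) = 0.001222 K/W
ΣR = 9.843×10^-5 + 7.980×10^-7 + 0.2111 + 0.001222 = 0.2124 K/W
Q = ΔT/ΣR = (-179 °C − 18.7 °C)/0.2124 = -931 W
(Negative Q ⇒ heat flows inward; heat gain = 931 W.)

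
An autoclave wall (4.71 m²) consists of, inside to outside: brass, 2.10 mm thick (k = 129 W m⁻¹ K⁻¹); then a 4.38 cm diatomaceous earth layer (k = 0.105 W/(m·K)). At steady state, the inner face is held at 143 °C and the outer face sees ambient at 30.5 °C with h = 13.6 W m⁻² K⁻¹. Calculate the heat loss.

Q = 1080 W

Treat each layer as a resistance in series:
  R_brass = L/(kA) = 0.00210/(129·4.71) = 3.456×10^-6 K/W
  R_diatomaceous earth = L/(kA) = 0.0438/(0.105·4.71) = 0.08857 K/W
  R_conv,out = 1/(hA) = 1/(13.6·4.71) = 0.01561 K/W
ΣR = 3.456×10^-6 + 0.08857 + 0.01561 = 0.1042 K/W
Q = ΔT/ΣR = (143 °C − 30.5 °C)/0.1042 = 1080 W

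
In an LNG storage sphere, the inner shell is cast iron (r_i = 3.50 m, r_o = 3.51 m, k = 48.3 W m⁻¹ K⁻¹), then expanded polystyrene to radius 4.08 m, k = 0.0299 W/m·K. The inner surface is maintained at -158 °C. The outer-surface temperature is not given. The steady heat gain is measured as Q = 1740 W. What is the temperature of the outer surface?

Sum the resistances:
  R_cast iron = (1/3.50 − 1/3.51)/(4πk) = 8.140×10^-4/(4π·48.3) = 1.341×10^-6 K/W
  R_expanded polystyrene = (1/3.51 − 1/4.08)/(4πk) = 0.03980/(4π·0.0299) = 0.1059 K/W
ΣR = 0.1059 K/W
ΔT = Q·ΣR = 1740 × 0.1059 = 184.3 K
Heat flows inward, so T_out = T_in + ΔT = -158 + 184.3 = 26.3 °C

T_out = 26.3 °C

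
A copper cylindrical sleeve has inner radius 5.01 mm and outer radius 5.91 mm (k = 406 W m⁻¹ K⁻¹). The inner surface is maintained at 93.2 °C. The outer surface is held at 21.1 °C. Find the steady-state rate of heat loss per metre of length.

Q' = 2πk·ΔT/ln(r₂/r₁) = 2π × 406 × 72.1 / ln(0.00591/0.00501) = 1.11×10^6 W/m

Q' = 1.11×10^6 W/m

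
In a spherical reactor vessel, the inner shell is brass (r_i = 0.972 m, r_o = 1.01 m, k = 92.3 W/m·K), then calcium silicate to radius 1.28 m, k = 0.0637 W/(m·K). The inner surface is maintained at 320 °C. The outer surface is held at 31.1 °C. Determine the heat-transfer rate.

Q = 1110 W

Resistance network (inner→outer):
  R_brass = (1/0.972 − 1/1.01)/(4πk) = 0.03871/(4π·92.3) = 3.337×10^-5 K/W
  R_calcium silicate = (1/1.01 − 1/1.28)/(4πk) = 0.2088/(4π·0.0637) = 0.2609 K/W
ΣR = 3.337×10^-5 + 0.2609 = 0.2609 K/W
Q = ΔT/ΣR = (320 °C − 31.1 °C)/0.2609 = 1110 W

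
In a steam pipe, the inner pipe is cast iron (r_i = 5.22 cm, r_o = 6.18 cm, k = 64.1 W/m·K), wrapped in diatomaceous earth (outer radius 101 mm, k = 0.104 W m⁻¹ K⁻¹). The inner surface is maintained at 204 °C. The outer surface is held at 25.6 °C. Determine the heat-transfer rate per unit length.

Treat each layer as a resistance in series:
  R'_cast iron = ln(0.0618/0.0522)/(2πk) = 0.1688/(2π·64.1) = 4.192×10^-4 m·K/W
  R'_diatomaceous earth = ln(0.101/0.0618)/(2πk) = 0.4912/(2π·0.104) = 0.7517 m·K/W
ΣR = 4.192×10^-4 + 0.7517 = 0.7521 m·K/W
Q' = ΔT/ΣR = (204 °C − 25.6 °C)/0.7521 = 237 W/m

Q' = 237 W/m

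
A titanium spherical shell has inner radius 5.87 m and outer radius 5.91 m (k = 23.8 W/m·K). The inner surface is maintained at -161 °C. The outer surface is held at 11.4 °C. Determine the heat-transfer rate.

Q = 44700 kW

Q = 4πk·ΔT/(1/r₁ − 1/r₂) = 4π × 23.8 × 172.4 / (1/5.87 − 1/5.91) = 4.47×10^7 W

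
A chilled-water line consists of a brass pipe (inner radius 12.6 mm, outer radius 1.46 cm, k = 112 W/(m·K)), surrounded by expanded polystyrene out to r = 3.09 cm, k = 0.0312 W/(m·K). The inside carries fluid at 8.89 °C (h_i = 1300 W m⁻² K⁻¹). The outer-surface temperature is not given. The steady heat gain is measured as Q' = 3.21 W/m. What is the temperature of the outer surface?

Sum the resistances:
  R'_conv,in = 1/(2πr h) = 1/(2π·0.0126·1300) = 0.009716 m·K/W
  R'_brass = ln(0.0146/0.0126)/(2πk) = 0.1473/(2π·112) = 2.094×10^-4 m·K/W
  R'_expanded polystyrene = ln(0.0309/0.0146)/(2πk) = 0.7497/(2π·0.0312) = 3.824 m·K/W
ΣR = 3.834 m·K/W
ΔT = Q'·ΣR = 3.21 × 3.834 = 12.31 K
Heat flows inward, so T_out = T_in + ΔT = 8.89 + 12.31 = 21.2 °C

T_out = 21.2 °C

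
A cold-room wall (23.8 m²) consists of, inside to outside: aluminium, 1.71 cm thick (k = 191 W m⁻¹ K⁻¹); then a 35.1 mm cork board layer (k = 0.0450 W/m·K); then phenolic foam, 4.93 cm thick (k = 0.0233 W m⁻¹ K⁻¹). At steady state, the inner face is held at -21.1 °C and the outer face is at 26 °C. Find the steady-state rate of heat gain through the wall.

Q = 387 W

Resistance network (inner→outer):
  R_aluminium = L/(kA) = 0.0171/(191·23.8) = 3.762×10^-6 K/W
  R_cork board = L/(kA) = 0.0351/(0.0450·23.8) = 0.03277 K/W
  R_phenolic foam = L/(kA) = 0.0493/(0.0233·23.8) = 0.08890 K/W
ΣR = 3.762×10^-6 + 0.03277 + 0.08890 = 0.1217 K/W
Q = ΔT/ΣR = (-21.1 °C − 26 °C)/0.1217 = -387 W
(Negative Q ⇒ heat flows inward; heat gain = 387 W.)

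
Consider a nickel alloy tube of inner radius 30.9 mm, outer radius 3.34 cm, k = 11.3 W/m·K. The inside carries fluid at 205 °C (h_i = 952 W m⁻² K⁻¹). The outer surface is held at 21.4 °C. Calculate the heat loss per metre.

Treat each layer as a resistance in series:
  R'_conv,in = 1/(2πr h) = 1/(2π·0.0309·952) = 0.005410 m·K/W
  R'_nickel alloy = ln(0.0334/0.0309)/(2πk) = 0.07780/(2π·11.3) = 0.001096 m·K/W
ΣR = 0.005410 + 0.001096 = 0.006506 m·K/W
Q' = ΔT/ΣR = (205 °C − 21.4 °C)/0.006506 = 28200 W/m

Q' = 28200 W/m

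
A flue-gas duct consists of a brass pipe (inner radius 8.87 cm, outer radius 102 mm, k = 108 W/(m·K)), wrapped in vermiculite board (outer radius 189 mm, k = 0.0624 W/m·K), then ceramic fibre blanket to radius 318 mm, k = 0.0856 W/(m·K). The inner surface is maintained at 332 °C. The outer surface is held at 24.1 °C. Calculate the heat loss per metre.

Q' = 121 W/m

Treat each layer as a resistance in series:
  R'_brass = ln(0.102/0.0887)/(2πk) = 0.1397/(2π·108) = 2.059×10^-4 m·K/W
  R'_vermiculite board = ln(0.189/0.102)/(2πk) = 0.6168/(2π·0.0624) = 1.573 m·K/W
  R'_ceramic fibre blanket = ln(0.318/0.189)/(2πk) = 0.5203/(2π·0.0856) = 0.9674 m·K/W
ΣR = 2.059×10^-4 + 1.573 + 0.9674 = 2.541 m·K/W
Q' = ΔT/ΣR = (332 °C − 24.1 °C)/2.541 = 121 W/m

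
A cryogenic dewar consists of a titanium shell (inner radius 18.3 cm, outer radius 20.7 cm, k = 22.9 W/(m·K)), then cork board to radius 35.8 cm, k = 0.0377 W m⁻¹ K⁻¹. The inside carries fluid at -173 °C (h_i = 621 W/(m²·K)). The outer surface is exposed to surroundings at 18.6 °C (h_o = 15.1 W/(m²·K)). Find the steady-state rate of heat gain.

Treat each layer as a resistance in series:
  R_conv,in = 1/(4πr²h) = 1/(4π·0.183²·621) = 0.003826 K/W
  R_titanium = (1/0.183 − 1/0.207)/(4πk) = 0.6336/(4π·22.9) = 0.002202 K/W
  R_cork board = (1/0.207 − 1/0.358)/(4πk) = 2.038/(4π·0.0377) = 4.301 K/W
  R_conv,out = 1/(4πr²h) = 1/(4π·0.358²·15.1) = 0.04112 K/W
ΣR = 0.003826 + 0.002202 + 4.301 + 0.04112 = 4.348 K/W
Q = ΔT/ΣR = (-173 °C − 18.6 °C)/4.348 = -44.1 W
(Negative Q ⇒ heat flows inward; heat gain = 44.1 W.)

Q = 44.1 W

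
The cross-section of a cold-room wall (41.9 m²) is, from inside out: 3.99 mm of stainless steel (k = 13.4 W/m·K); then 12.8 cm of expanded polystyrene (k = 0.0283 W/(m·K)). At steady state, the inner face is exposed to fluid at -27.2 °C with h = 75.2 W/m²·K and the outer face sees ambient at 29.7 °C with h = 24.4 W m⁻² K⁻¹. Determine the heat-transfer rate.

Treat each layer as a resistance in series:
  R_conv,in = 1/(hA) = 1/(75.2·41.9) = 3.174×10^-4 K/W
  R_stainless steel = L/(kA) = 0.00399/(13.4·41.9) = 7.106×10^-6 K/W
  R_expanded polystyrene = L/(kA) = 0.128/(0.0283·41.9) = 0.1079 K/W
  R_conv,out = 1/(hA) = 1/(24.4·41.9) = 9.781×10^-4 K/W
ΣR = 3.174×10^-4 + 7.106×10^-6 + 0.1079 + 9.781×10^-4 = 0.1092 K/W
Q = ΔT/ΣR = (-27.2 °C − 29.7 °C)/0.1092 = -521 W
(Negative Q ⇒ heat flows inward; heat gain = 521 W.)

Q = 521 W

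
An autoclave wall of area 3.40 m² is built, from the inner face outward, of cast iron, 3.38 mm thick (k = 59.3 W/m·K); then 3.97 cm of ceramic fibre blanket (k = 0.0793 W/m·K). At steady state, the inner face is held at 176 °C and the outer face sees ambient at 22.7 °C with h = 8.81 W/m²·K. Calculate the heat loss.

Q = 849 W

Series thermal resistances, inner to outer:
  R_cast iron = L/(kA) = 0.00338/(59.3·3.40) = 1.676×10^-5 K/W
  R_ceramic fibre blanket = L/(kA) = 0.0397/(0.0793·3.40) = 0.1472 K/W
  R_conv,out = 1/(hA) = 1/(8.81·3.40) = 0.03338 K/W
ΣR = 1.676×10^-5 + 0.1472 + 0.03338 = 0.1806 K/W
Q = ΔT/ΣR = (176 °C − 22.7 °C)/0.1806 = 849 W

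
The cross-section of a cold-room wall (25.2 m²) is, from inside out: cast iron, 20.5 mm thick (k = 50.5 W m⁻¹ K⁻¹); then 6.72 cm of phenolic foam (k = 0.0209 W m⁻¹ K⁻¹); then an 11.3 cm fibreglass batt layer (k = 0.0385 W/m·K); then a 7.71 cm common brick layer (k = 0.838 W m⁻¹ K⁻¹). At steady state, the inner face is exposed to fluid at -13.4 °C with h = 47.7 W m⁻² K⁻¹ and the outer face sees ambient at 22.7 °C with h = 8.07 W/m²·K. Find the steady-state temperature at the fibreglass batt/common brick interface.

T = 21.5 °C

Treat each layer as a resistance in series:
  R_conv,in = 1/(hA) = 1/(47.7·25.2) = 8.319×10^-4 K/W
  R_cast iron = L/(kA) = 0.0205/(50.5·25.2) = 1.611×10^-5 K/W
  R_phenolic foam = L/(kA) = 0.0672/(0.0209·25.2) = 0.1276 K/W
  R_fibreglass batt = L/(kA) = 0.113/(0.0385·25.2) = 0.1165 K/W
  R_common brick = L/(kA) = 0.0771/(0.838·25.2) = 0.003651 K/W
  R_conv,out = 1/(hA) = 1/(8.07·25.2) = 0.004917 K/W
ΣR = 8.319×10^-4 + 1.611×10^-5 + 0.1276 + 0.1165 + 0.003651 + 0.004917 = 0.2535 K/W
Q = ΔT/ΣR = (-13.4 °C − 22.7 °C)/0.2535 = -142.4 W
From the inner boundary to the fibreglass batt/common brick interface, ΣR_partial = 0.2449 K/W.
T_interface = T_in − Q·ΣR_partial = -13.4 °C − (-142.4)(0.2449) = 21.5 °C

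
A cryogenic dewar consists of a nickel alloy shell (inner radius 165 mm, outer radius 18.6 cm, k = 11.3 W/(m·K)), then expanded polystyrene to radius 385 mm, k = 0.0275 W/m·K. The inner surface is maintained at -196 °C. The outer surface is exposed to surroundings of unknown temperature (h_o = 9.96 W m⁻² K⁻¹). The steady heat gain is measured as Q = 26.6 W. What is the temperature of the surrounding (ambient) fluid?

T_out = 19.5 °C

Sum the resistances:
  R_nickel alloy = (1/0.165 − 1/0.186)/(4πk) = 0.6843/(4π·11.3) = 0.004819 K/W
  R_expanded polystyrene = (1/0.186 − 1/0.385)/(4πk) = 2.779/(4π·0.0275) = 8.041 K/W
  R_conv,out = 1/(4πr²h) = 1/(4π·0.385²·9.96) = 0.05390 K/W
ΣR = 8.100 K/W
ΔT = Q·ΣR = 26.6 × 8.100 = 215.5 K
Heat flows inward, so T_out = T_in + ΔT = -196 + 215.5 = 19.5 °C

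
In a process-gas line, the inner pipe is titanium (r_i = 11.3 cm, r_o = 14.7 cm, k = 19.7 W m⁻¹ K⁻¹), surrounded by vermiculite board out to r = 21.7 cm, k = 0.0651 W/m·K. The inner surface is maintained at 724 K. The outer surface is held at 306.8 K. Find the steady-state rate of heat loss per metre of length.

Series thermal resistances, inner to outer:
  R'_titanium = ln(0.147/0.113)/(2πk) = 0.2630/(2π·19.7) = 0.002125 m·K/W
  R'_vermiculite board = ln(0.217/0.147)/(2πk) = 0.3895/(2π·0.0651) = 0.9522 m·K/W
ΣR = 0.002125 + 0.9522 = 0.9543 m·K/W
Q' = ΔT/ΣR = (724 K − 306.8 K)/0.9543 = 437 W/m

Q' = 437 W/m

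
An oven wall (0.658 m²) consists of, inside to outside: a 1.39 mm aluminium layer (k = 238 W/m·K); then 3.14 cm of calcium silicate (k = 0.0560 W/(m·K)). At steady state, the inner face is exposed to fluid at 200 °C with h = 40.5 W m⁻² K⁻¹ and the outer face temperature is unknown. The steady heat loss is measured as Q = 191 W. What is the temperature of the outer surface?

T_out = 30.1 °C

Sum the resistances:
  R_conv,in = 1/(hA) = 1/(40.5·0.658) = 0.03752 K/W
  R_aluminium = L/(kA) = 0.00139/(238·0.658) = 8.876×10^-6 K/W
  R_calcium silicate = L/(kA) = 0.0314/(0.0560·0.658) = 0.8521 K/W
ΣR = 0.8897 K/W
ΔT = Q·ΣR = 191 × 0.8897 = 169.9 K
Heat flows outward, so T_out = T_in − ΔT = 200 − 169.9 = 30.1 °C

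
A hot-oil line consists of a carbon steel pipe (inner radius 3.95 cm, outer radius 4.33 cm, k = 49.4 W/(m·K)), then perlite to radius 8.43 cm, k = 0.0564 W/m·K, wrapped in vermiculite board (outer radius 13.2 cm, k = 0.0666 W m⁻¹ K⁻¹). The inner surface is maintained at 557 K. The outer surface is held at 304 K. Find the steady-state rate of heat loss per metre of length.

Q' = 85.7 W/m

Treat each layer as a resistance in series:
  R'_carbon steel = ln(0.0433/0.0395)/(2πk) = 0.09185/(2π·49.4) = 2.959×10^-4 m·K/W
  R'_perlite = ln(0.0843/0.0433)/(2πk) = 0.6662/(2π·0.0564) = 1.880 m·K/W
  R'_vermiculite board = ln(0.132/0.0843)/(2πk) = 0.4484/(2π·0.0666) = 1.072 m·K/W
ΣR = 2.959×10^-4 + 1.880 + 1.072 = 2.952 m·K/W
Q' = ΔT/ΣR = (557 K − 304 K)/2.952 = 85.7 W/m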